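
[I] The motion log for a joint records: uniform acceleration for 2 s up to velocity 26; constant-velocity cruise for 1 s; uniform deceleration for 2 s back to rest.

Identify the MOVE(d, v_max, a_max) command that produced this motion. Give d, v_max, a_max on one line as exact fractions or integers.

d=78 v_max=26 a_max=13

a_max = 26/2 = 13
d_a = ½·26·2 = 26; d_c = 26·1 = 26
d = 2·26 + 26 = 78
t_c = 1 > 0 so v_max = 26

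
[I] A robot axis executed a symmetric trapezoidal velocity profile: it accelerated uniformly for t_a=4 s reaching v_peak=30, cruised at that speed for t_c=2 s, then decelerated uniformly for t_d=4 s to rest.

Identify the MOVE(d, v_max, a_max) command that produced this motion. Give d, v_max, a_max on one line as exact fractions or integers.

a_max = 30/4 = 15/2
d_a = ½·30·4 = 60; d_c = 30·2 = 60
d = 2·60 + 60 = 180
t_c = 2 > 0 so v_max = 30

d=180 v_max=30 a_max=15/2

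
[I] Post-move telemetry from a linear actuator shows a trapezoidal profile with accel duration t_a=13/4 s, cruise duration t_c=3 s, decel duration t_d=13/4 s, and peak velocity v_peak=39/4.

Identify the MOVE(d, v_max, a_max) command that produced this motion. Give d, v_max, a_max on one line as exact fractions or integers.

d=975/16 v_max=39/4 a_max=3

a_max = (39/4)/(13/4) = 3
d_a = ½·39/4·13/4 = 507/32; d_c = 39/4·3 = 117/4
d = 2·507/32 + 117/4 = 975/16
t_c = 3 > 0 so v_max = 39/4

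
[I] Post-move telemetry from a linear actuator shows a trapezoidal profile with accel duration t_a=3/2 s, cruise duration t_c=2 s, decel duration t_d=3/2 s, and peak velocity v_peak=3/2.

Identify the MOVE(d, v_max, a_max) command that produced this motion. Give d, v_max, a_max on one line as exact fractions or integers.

d=21/4 v_max=3/2 a_max=1

a_max = (3/2)/(3/2) = 1
d_a = ½·3/2·3/2 = 9/8; d_c = 3/2·2 = 3
d = 2·9/8 + 3 = 21/4
t_c = 2 > 0 ⇒ limit active, v_max = 3/2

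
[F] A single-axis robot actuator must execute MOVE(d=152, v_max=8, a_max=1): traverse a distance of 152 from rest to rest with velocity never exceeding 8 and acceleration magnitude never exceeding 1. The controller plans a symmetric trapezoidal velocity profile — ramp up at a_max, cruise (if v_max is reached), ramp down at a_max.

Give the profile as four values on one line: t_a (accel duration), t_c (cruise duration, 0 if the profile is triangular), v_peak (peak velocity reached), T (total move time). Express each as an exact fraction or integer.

v_max²/a_max = 8²/1 = 64
152 ≥ 64 ⇒ cruise phase
t_a = 8/1 = 8; v_peak = 8
d_cruise = 152 − 64 = 88; t_c = 88/8 = 11
T = 2·8 + 11 = 27

t_a=8 t_c=11 v_peak=8 T=27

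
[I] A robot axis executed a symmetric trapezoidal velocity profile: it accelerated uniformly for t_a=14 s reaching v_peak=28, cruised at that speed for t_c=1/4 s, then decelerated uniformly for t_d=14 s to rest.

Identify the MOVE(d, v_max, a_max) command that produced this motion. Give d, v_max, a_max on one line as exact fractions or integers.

d=399 v_max=28 a_max=2

a_max = 28/14 = 2
d_a = ½·28·14 = 196; d_c = 28·1/4 = 7
d = 2·196 + 7 = 399
t_c = 1/4 > 0 ⇒ limit active, v_max = 28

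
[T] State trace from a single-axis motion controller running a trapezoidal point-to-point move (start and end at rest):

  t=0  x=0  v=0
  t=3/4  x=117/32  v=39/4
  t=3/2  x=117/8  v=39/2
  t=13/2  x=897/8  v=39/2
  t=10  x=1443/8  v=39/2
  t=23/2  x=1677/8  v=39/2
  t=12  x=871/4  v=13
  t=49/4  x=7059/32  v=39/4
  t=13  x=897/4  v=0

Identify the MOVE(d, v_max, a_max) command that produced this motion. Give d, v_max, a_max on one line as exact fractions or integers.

final state: t=13, x=897/4, v=0 → d = 897/4
a_max = (39/4−0)/(3/4−0) = 13
max v = 39/2 over t∈[3/2,23/2] → v_max = 39/2
check: 39/2·(3/2+10) = 897/4 ✓

d=897/4 v_max=39/2 a_max=13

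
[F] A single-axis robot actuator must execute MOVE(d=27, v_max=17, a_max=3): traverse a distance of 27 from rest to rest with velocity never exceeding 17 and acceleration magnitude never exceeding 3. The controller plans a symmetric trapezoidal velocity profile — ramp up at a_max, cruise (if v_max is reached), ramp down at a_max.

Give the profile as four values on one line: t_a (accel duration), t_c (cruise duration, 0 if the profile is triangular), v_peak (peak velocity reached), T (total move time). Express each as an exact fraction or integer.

(v_max)²/a_max = 17²/3 = 289/3
27 < 289/3 so t_c = 0
v_peak = √(27·3) = √81 = 9
t_a = 9/3 = 3; t_c = 0
T = 2·3 = 6

t_a=3 t_c=0 v_peak=9 T=6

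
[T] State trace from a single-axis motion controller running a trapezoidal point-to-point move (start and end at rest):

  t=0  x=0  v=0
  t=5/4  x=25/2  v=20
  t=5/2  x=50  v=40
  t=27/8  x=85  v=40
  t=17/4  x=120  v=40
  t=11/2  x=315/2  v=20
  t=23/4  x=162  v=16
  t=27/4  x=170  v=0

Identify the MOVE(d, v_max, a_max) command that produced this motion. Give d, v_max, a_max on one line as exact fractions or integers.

final state: t=27/4, x=170, v=0 → d = 170
a_max = (20−0)/(5/4−0) = 16
max v = 40 over t∈[5/2,17/4] → v_max = 40
check: 40·(5/2+7/4) = 170 ✓

d=170 v_max=40 a_max=16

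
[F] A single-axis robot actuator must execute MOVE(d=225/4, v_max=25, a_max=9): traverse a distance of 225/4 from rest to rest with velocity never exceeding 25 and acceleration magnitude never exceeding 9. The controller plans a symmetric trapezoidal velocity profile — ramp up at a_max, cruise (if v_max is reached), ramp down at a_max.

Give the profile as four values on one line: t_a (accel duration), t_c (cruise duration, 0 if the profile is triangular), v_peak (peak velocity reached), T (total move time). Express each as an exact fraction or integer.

t_a=5/2 t_c=0 v_peak=45/2 T=5

v_max²/a_max = 25²/9 = 625/9
225/4 < 625/9 so t_c = 0
v_peak = √(225/4·9) = √(2025/4) = 45/2
t_a = (45/2)/9 = 5/2; t_c = 0
T = 2·5/2 = 5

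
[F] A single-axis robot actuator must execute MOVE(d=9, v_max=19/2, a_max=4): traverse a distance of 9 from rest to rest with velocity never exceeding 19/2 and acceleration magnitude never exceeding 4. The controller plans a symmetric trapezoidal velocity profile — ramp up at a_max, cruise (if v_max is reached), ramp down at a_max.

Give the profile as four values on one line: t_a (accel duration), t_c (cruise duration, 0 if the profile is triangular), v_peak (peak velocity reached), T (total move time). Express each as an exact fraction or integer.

v_max²/a_max = (19/2)²/4 = 361/16
9 < 361/16 ⇒ no cruise
v_peak = √(9·4) = √36 = 6
t_a = 6/4 = 3/2; t_c = 0
T = 2·3/2 = 3

t_a=3/2 t_c=0 v_peak=6 T=3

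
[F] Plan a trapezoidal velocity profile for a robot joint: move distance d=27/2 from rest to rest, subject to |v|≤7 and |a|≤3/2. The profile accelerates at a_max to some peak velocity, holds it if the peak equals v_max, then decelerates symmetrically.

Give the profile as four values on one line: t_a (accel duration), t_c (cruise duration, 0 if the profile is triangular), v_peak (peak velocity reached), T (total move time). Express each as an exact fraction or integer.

t_a=3 t_c=0 v_peak=9/2 T=6

v_max²/a_max = 7²/(3/2) = 98/3
27/2 < 98/3 → triangular
v_peak = √(27/2·3/2) = √(81/4) = 9/2
t_a = (9/2)/(3/2) = 3; t_c = 0
T = 2·3 = 6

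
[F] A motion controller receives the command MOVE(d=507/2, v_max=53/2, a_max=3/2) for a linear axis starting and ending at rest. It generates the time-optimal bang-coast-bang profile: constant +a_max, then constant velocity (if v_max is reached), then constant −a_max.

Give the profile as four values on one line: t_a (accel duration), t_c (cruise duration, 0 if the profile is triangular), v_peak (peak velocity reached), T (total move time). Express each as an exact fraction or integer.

t_a=13 t_c=0 v_peak=39/2 T=26

v_max²/a_max = (53/2)²/(3/2) = 2809/6
507/2 < 2809/6 → triangular
v_peak = √(507/2·3/2) = √(1521/4) = 39/2
t_a = (39/2)/(3/2) = 13; t_c = 0
T = 2·13 = 26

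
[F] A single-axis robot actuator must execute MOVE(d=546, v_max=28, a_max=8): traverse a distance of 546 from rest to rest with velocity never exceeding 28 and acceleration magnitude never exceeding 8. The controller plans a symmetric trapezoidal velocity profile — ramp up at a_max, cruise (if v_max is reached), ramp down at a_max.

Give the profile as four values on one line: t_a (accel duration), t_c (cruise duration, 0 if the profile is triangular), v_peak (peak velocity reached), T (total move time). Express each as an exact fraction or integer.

t_a=7/2 t_c=16 v_peak=28 T=23

vₘ²/aₘ = 28²/8 = 98
546 ≥ 98 → trapezoidal
t_a = 28/8 = 7/2; v_peak = 28
d_cruise = 546 − 98 = 448; t_c = 448/28 = 16
T = 2·7/2 + 16 = 23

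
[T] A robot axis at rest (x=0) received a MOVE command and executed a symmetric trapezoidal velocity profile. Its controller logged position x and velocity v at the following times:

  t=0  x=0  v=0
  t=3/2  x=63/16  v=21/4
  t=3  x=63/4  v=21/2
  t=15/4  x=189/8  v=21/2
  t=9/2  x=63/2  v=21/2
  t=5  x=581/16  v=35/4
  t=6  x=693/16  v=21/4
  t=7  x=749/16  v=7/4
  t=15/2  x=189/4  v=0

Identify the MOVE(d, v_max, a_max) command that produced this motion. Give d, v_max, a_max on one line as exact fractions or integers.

d=189/4 v_max=21/2 a_max=7/2

final state: t=15/2, x=189/4, v=0 → d = 189/4
a_max = (21/4−0)/(3/2−0) = 7/2
max v = 21/2 over t∈[3,9/2] → v_max = 21/2
check: 21/2·(3+3/2) = 189/4 ✓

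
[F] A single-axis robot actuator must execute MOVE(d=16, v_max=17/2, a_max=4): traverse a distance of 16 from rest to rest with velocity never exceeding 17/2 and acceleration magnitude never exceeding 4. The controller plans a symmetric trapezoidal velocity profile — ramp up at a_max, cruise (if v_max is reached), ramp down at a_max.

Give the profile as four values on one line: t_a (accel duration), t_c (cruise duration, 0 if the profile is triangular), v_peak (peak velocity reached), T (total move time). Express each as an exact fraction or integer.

t_a=2 t_c=0 v_peak=8 T=4

vₘ²/aₘ = (17/2)²/4 = 289/16
16 < 289/16 ⇒ no cruise
v_peak = √(16·4) = √64 = 8
t_a = 8/4 = 2; t_c = 0
T = 2·2 = 4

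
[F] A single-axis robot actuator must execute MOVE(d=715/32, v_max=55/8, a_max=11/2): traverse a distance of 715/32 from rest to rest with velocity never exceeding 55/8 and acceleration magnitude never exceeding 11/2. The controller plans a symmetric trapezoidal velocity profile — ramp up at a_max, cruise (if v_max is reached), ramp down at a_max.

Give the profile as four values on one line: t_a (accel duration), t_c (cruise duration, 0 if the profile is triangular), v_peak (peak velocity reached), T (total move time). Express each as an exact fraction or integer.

v_max²/a_max = (55/8)²/(11/2) = 275/32
715/32 ≥ 275/32 ⇒ cruise phase
t_a = (55/8)/(11/2) = 5/4; v_peak = 55/8
d_cruise = 715/32 − 275/32 = 55/4; t_c = (55/4)/(55/8) = 2
T = 2·5/4 + 2 = 9/2

t_a=5/4 t_c=2 v_peak=55/8 T=9/2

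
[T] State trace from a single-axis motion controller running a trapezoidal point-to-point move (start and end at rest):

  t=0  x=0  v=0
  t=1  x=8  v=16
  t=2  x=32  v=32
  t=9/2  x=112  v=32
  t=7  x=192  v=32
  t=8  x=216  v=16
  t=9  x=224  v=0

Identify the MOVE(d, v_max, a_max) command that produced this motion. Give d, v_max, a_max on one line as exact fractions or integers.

d=224 v_max=32 a_max=16

final state: t=9, x=224, v=0 → d = 224
a_max = (16−0)/(1−0) = 16
max v = 32 over t∈[2,7] → v_max = 32
check: 32·(2+5) = 224 ✓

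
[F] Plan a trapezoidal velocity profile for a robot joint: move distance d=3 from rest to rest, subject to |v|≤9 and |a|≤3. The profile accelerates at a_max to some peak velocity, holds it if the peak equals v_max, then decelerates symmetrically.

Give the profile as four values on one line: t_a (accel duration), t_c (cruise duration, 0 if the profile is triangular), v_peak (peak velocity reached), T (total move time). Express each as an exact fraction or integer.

v_max²/a_max = 9²/3 = 27
3 < 27 → triangular
v_peak = √(3·3) = √9 = 3
t_a = 3/3 = 1; t_c = 0
T = 2·1 = 2

t_a=1 t_c=0 v_peak=3 T=2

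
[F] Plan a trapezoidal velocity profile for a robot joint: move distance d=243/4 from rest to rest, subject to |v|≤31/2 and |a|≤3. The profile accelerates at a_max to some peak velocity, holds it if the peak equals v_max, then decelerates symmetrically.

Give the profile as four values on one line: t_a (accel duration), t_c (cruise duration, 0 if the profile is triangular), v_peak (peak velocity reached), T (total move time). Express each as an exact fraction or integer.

t_a=9/2 t_c=0 v_peak=27/2 T=9

v_max²/a_max = (31/2)²/3 = 961/12
243/4 < 961/12 ⇒ no cruise
v_peak = √(243/4·3) = √(729/4) = 27/2
t_a = (27/2)/3 = 9/2; t_c = 0
T = 2·9/2 = 9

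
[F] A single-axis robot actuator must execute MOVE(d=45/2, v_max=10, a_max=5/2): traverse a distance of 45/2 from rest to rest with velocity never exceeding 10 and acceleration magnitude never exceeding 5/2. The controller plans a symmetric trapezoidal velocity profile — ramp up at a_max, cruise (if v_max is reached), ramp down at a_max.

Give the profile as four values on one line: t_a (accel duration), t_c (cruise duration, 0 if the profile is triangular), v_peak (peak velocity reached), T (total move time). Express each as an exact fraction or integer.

t_a=3 t_c=0 v_peak=15/2 T=6

vₘ²/aₘ = 10²/(5/2) = 40
45/2 < 40 ⇒ no cruise
v_peak = √(45/2·5/2) = √(225/4) = 15/2
t_a = (15/2)/(5/2) = 3; t_c = 0
T = 2·3 = 6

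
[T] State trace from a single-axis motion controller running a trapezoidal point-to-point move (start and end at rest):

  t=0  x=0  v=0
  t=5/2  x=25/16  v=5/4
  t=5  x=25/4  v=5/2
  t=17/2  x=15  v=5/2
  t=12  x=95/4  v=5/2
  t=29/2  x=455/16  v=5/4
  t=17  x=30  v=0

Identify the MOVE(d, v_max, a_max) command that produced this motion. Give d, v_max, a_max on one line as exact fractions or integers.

d=30 v_max=5/2 a_max=1/2

final state: t=17, x=30, v=0 → d = 30
a_max = (5/4−0)/(5/2−0) = 1/2
max v = 5/2 over t∈[5,12] → v_max = 5/2
check: 5/2·(5+7) = 30 ✓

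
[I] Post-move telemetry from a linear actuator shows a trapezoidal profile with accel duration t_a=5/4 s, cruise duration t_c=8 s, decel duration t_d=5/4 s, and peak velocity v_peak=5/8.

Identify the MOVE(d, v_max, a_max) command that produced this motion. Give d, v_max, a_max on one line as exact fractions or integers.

d=185/32 v_max=5/8 a_max=1/2

a_max = (5/8)/(5/4) = 1/2
d_a = ½·5/8·5/4 = 25/64; d_c = 5/8·8 = 5
d = 2·25/64 + 5 = 185/32
t_c = 8 > 0 ⇒ limit active, v_max = 5/8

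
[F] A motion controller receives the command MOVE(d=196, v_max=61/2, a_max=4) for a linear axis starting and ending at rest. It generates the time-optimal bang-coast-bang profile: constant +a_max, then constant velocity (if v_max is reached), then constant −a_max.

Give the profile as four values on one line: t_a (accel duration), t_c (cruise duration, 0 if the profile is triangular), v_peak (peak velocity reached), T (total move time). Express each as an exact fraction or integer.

t_a=7 t_c=0 v_peak=28 T=14

vₘ²/aₘ = (61/2)²/4 = 3721/16
196 < 3721/16 → triangular
v_peak = √(196·4) = √784 = 28
t_a = 28/4 = 7; t_c = 0
T = 2·7 = 14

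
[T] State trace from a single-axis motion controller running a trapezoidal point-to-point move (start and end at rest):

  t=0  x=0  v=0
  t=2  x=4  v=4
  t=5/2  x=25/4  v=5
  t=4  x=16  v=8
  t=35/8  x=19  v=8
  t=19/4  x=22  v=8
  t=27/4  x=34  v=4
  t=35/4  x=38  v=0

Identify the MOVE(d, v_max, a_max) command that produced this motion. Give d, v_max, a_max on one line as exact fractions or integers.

d=38 v_max=8 a_max=2

final state: t=35/4, x=38, v=0 → d = 38
a_max = (4−0)/(2−0) = 2
max v = 8 over t∈[4,19/4] → v_max = 8
check: 8·(4+3/4) = 38 ✓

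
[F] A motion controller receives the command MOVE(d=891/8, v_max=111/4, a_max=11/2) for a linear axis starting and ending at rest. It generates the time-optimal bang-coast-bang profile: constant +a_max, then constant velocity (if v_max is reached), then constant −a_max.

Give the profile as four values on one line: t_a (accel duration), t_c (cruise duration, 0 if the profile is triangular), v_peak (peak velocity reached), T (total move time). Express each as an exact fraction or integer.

v_max²/a_max = (111/4)²/(11/2) = 12321/88
891/8 < 12321/88 ⇒ no cruise
v_peak = √(891/8·11/2) = √(9801/16) = 99/4
t_a = (99/4)/(11/2) = 9/2; t_c = 0
T = 2·9/2 = 9

t_a=9/2 t_c=0 v_peak=99/4 T=9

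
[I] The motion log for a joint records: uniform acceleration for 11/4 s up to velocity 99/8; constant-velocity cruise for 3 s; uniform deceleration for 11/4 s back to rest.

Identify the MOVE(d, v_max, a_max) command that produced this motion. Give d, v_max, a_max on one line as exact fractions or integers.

d=2277/32 v_max=99/8 a_max=9/2

a_max = (99/8)/(11/4) = 9/2
d_a = ½·99/8·11/4 = 1089/64; d_c = 99/8·3 = 297/8
d = 2·1089/64 + 297/8 = 2277/32
t_c = 3 > 0 ⇒ limit active, v_max = 99/8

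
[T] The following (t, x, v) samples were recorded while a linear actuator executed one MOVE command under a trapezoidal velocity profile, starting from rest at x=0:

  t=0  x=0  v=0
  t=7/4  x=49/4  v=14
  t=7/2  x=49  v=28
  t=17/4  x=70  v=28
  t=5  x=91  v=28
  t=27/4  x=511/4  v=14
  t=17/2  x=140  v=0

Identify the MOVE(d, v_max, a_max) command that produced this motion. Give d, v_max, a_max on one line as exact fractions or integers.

final state: t=17/2, x=140, v=0 → d = 140
a_max = (14−0)/(7/4−0) = 8
max v = 28 over t∈[7/2,5] → v_max = 28
check: 28·(7/2+3/2) = 140 ✓

d=140 v_max=28 a_max=8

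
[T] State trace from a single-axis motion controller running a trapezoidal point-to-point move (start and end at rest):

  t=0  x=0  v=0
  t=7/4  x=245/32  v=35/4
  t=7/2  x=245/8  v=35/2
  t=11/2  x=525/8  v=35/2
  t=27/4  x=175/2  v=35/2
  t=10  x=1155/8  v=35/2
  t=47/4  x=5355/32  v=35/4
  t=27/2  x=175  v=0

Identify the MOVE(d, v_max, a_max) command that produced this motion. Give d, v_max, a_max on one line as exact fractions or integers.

d=175 v_max=35/2 a_max=5

final state: t=27/2, x=175, v=0 → d = 175
a_max = (35/4−0)/(7/4−0) = 5
max v = 35/2 over t∈[7/2,10] → v_max = 35/2
check: 35/2·(7/2+13/2) = 175 ✓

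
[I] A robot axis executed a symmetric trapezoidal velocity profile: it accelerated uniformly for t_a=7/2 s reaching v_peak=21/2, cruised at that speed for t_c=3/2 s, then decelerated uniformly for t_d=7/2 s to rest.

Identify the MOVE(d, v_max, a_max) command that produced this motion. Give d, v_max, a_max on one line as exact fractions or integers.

d=105/2 v_max=21/2 a_max=3

a_max = (21/2)/(7/2) = 3
d_a = ½·21/2·7/2 = 147/8; d_c = 21/2·3/2 = 63/4
d = 2·147/8 + 63/4 = 105/2
t_c = 3/2 > 0 ⇒ limit active, v_max = 21/2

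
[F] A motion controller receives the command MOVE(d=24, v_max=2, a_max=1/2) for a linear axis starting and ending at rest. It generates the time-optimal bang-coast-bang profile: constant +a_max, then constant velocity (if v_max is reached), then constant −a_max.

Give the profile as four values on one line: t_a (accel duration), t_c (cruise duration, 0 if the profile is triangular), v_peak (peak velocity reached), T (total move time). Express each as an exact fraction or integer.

vₘ²/aₘ = 2²/(1/2) = 8
24 ≥ 8 ⇒ cruise phase
t_a = 2/(1/2) = 4; v_peak = 2
d_cruise = 24 − 8 = 16; t_c = 16/2 = 8
T = 2·4 + 8 = 16

t_a=4 t_c=8 v_peak=2 T=16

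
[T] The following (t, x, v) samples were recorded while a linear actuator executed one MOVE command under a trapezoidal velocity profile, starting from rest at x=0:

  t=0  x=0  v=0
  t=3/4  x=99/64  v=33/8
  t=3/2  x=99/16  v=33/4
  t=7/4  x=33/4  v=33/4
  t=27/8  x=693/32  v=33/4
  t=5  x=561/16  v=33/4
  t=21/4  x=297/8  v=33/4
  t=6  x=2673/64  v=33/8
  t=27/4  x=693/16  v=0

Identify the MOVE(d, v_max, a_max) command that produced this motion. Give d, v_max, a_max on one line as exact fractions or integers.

final state: t=27/4, x=693/16, v=0 → d = 693/16
a_max = (33/8−0)/(3/4−0) = 11/2
max v = 33/4 over t∈[3/2,21/4] → v_max = 33/4
check: 33/4·(3/2+15/4) = 693/16 ✓

d=693/16 v_max=33/4 a_max=11/2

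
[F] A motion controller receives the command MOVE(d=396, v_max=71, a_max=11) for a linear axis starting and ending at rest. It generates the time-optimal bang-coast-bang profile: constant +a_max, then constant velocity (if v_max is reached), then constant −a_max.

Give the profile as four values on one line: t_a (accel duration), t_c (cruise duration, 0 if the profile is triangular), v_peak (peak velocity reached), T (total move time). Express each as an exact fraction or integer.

t_a=6 t_c=0 v_peak=66 T=12

vₘ²/aₘ = 71²/11 = 5041/11
396 < 5041/11 → triangular
v_peak = √(396·11) = √4356 = 66
t_a = 66/11 = 6; t_c = 0
T = 2·6 = 12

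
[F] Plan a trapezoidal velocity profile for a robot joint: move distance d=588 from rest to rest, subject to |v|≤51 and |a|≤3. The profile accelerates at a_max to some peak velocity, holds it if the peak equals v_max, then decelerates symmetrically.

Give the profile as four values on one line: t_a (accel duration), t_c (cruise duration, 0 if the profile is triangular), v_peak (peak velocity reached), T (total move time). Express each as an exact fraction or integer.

vₘ²/aₘ = 51²/3 = 867
588 < 867 ⇒ no cruise
v_peak = √(588·3) = √1764 = 42
t_a = 42/3 = 14; t_c = 0
T = 2·14 = 28

t_a=14 t_c=0 v_peak=42 T=28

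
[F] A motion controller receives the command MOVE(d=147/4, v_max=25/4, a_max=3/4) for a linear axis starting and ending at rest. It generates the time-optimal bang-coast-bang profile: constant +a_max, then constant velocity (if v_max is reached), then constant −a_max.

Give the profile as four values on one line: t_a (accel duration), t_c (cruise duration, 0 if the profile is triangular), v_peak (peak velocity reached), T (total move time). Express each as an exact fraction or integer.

t_a=7 t_c=0 v_peak=21/4 T=14

v_max²/a_max = (25/4)²/(3/4) = 625/12
147/4 < 625/12 ⇒ no cruise
v_peak = √(147/4·3/4) = √(441/16) = 21/4
t_a = (21/4)/(3/4) = 7; t_c = 0
T = 2·7 = 14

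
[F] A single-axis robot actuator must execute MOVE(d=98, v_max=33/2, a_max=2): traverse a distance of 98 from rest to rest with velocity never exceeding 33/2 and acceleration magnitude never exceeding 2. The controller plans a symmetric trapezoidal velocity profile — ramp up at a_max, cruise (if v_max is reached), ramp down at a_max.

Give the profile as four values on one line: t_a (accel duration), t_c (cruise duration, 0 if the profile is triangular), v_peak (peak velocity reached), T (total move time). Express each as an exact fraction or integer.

t_a=7 t_c=0 v_peak=14 T=14

v_max²/a_max = (33/2)²/2 = 1089/8
98 < 1089/8 → triangular
v_peak = √(98·2) = √196 = 14
t_a = 14/2 = 7; t_c = 0
T = 2·7 = 14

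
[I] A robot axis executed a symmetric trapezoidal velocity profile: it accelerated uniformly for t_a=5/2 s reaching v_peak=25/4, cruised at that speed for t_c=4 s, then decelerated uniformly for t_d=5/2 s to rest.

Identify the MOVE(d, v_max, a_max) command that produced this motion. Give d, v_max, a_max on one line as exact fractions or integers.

a_max = (25/4)/(5/2) = 5/2
d_a = ½·25/4·5/2 = 125/16; d_c = 25/4·4 = 25
d = 2·125/16 + 25 = 325/8
t_c = 4 > 0 so v_max = 25/4

d=325/8 v_max=25/4 a_max=5/2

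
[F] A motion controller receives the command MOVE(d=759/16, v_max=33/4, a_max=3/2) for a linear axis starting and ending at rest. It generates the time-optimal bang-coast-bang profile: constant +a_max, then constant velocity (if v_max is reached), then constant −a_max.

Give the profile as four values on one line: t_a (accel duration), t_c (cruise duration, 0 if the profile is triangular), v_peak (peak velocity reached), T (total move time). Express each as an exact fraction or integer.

t_a=11/2 t_c=1/4 v_peak=33/4 T=45/4

vₘ²/aₘ = (33/4)²/(3/2) = 363/8
759/16 ≥ 363/8 ⇒ cruise phase
t_a = (33/4)/(3/2) = 11/2; v_peak = 33/4
d_cruise = 759/16 − 363/8 = 33/16; t_c = (33/16)/(33/4) = 1/4
T = 2·11/2 + 1/4 = 45/4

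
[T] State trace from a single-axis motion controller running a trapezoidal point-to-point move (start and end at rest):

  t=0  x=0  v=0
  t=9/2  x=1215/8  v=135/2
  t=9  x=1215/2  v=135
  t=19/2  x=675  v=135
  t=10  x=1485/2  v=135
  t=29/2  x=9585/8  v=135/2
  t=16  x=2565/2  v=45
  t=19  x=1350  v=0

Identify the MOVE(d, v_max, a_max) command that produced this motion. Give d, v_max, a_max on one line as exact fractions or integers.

final state: t=19, x=1350, v=0 → d = 1350
a_max = (135/2−0)/(9/2−0) = 15
max v = 135 over t∈[9,10] → v_max = 135
check: 135·(9+1) = 1350 ✓

d=1350 v_max=135 a_max=15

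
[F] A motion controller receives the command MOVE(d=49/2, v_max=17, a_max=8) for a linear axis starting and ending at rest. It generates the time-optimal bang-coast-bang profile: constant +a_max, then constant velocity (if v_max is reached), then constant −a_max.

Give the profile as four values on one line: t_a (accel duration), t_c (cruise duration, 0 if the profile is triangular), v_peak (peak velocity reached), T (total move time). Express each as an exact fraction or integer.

t_a=7/4 t_c=0 v_peak=14 T=7/2

vₘ²/aₘ = 17²/8 = 289/8
49/2 < 289/8 so t_c = 0
v_peak = √(49/2·8) = √196 = 14
t_a = 14/8 = 7/4; t_c = 0
T = 2·7/4 = 7/2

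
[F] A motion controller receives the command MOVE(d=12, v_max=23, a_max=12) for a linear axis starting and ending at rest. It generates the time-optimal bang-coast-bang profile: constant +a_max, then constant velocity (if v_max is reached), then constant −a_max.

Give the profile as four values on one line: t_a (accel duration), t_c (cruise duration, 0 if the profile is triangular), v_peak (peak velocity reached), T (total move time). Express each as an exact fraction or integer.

vₘ²/aₘ = 23²/12 = 529/12
12 < 529/12 → triangular
v_peak = √(12·12) = √144 = 12
t_a = 12/12 = 1; t_c = 0
T = 2·1 = 2

t_a=1 t_c=0 v_peak=12 T=2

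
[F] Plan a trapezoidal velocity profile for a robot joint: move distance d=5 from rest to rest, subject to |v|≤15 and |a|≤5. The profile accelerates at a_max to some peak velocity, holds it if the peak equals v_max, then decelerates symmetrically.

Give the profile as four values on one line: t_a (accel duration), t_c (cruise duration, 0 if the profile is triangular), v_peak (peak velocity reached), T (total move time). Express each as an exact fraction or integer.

vₘ²/aₘ = 15²/5 = 45
5 < 45 so t_c = 0
v_peak = √(5·5) = √25 = 5
t_a = 5/5 = 1; t_c = 0
T = 2·1 = 2

t_a=1 t_c=0 v_peak=5 T=2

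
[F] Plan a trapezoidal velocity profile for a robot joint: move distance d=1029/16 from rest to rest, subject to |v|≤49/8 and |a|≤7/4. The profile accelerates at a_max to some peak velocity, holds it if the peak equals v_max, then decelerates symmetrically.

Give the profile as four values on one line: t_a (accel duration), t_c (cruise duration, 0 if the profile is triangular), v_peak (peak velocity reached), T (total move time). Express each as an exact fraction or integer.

t_a=7/2 t_c=7 v_peak=49/8 T=14

v_max²/a_max = (49/8)²/(7/4) = 343/16
1029/16 ≥ 343/16 ⇒ cruise phase
t_a = (49/8)/(7/4) = 7/2; v_peak = 49/8
d_cruise = 1029/16 − 343/16 = 343/8; t_c = (343/8)/(49/8) = 7
T = 2·7/2 + 7 = 14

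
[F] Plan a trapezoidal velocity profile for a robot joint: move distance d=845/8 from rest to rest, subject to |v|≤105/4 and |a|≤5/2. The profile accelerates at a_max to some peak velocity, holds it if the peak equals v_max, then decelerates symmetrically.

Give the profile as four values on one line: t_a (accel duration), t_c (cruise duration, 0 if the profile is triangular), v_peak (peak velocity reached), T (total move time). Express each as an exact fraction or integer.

vₘ²/aₘ = (105/4)²/(5/2) = 2205/8
845/8 < 2205/8 so t_c = 0
v_peak = √(845/8·5/2) = √(4225/16) = 65/4
t_a = (65/4)/(5/2) = 13/2; t_c = 0
T = 2·13/2 = 13

t_a=13/2 t_c=0 v_peak=65/4 T=13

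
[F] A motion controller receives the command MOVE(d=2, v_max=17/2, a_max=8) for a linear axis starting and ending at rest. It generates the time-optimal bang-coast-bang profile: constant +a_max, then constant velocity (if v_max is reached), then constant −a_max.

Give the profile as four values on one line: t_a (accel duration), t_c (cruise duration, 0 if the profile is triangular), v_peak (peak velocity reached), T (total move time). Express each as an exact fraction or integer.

v_max²/a_max = (17/2)²/8 = 289/32
2 < 289/32 so t_c = 0
v_peak = √(2·8) = √16 = 4
t_a = 4/8 = 1/2; t_c = 0
T = 2·1/2 = 1

t_a=1/2 t_c=0 v_peak=4 T=1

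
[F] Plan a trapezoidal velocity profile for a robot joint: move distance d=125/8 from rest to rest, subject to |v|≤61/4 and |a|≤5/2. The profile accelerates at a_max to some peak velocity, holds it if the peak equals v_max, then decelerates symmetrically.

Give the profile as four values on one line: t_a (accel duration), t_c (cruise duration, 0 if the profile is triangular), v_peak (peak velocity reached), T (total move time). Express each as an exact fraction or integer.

t_a=5/2 t_c=0 v_peak=25/4 T=5

vₘ²/aₘ = (61/4)²/(5/2) = 3721/40
125/8 < 3721/40 so t_c = 0
v_peak = √(125/8·5/2) = √(625/16) = 25/4
t_a = (25/4)/(5/2) = 5/2; t_c = 0
T = 2·5/2 = 5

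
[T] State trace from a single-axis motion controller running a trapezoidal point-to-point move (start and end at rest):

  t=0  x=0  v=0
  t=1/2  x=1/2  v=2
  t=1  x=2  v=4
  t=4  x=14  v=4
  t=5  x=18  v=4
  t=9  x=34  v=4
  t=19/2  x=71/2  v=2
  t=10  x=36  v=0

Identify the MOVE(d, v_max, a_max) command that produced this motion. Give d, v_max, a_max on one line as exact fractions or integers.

final state: t=10, x=36, v=0 → d = 36
a_max = (2−0)/(1/2−0) = 4
max v = 4 over t∈[1,9] → v_max = 4
check: 4·(1+8) = 36 ✓

d=36 v_max=4 a_max=4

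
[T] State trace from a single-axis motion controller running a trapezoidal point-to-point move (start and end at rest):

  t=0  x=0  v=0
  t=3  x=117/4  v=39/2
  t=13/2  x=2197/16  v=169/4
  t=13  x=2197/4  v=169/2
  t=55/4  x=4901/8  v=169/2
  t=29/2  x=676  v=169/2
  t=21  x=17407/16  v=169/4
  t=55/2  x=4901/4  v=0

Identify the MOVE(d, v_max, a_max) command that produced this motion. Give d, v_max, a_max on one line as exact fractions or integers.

d=4901/4 v_max=169/2 a_max=13/2

final state: t=55/2, x=4901/4, v=0 → d = 4901/4
a_max = (39/2−0)/(3−0) = 13/2
max v = 169/2 over t∈[13,29/2] → v_max = 169/2
check: 169/2·(13+3/2) = 4901/4 ✓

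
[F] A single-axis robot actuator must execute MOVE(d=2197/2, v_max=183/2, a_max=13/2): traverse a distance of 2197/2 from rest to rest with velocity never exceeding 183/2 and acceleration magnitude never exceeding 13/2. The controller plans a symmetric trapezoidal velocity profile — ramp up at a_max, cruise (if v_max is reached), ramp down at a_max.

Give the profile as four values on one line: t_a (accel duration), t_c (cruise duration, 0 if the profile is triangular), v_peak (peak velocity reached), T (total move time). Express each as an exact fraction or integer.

t_a=13 t_c=0 v_peak=169/2 T=26

(v_max)²/a_max = (183/2)²/(13/2) = 33489/26
2197/2 < 33489/26 so t_c = 0
v_peak = √(2197/2·13/2) = √(28561/4) = 169/2
t_a = (169/2)/(13/2) = 13; t_c = 0
T = 2·13 = 26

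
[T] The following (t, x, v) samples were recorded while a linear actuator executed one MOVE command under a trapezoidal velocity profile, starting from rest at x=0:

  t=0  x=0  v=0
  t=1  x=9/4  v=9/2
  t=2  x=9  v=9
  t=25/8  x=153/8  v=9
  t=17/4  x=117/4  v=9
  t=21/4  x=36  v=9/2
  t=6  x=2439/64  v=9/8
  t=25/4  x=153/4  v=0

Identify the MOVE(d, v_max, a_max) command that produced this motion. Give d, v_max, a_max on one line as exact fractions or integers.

final state: t=25/4, x=153/4, v=0 → d = 153/4
a_max = (9/2−0)/(1−0) = 9/2
max v = 9 over t∈[2,17/4] → v_max = 9
check: 9·(2+9/4) = 153/4 ✓

d=153/4 v_max=9 a_max=9/2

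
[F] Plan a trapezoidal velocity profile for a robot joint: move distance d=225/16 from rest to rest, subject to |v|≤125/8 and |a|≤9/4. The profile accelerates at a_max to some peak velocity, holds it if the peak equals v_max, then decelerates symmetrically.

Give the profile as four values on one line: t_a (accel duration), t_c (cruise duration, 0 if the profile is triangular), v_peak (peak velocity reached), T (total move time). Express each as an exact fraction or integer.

t_a=5/2 t_c=0 v_peak=45/8 T=5

vₘ²/aₘ = (125/8)²/(9/4) = 15625/144
225/16 < 15625/144 so t_c = 0
v_peak = √(225/16·9/4) = √(2025/64) = 45/8
t_a = (45/8)/(9/4) = 5/2; t_c = 0
T = 2·5/2 = 5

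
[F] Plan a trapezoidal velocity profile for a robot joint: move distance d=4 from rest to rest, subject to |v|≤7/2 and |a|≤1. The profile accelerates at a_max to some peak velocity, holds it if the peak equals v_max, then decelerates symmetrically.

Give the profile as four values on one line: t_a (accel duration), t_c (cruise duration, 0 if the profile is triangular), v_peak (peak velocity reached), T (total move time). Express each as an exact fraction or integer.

vₘ²/aₘ = (7/2)²/1 = 49/4
4 < 49/4 so t_c = 0
v_peak = √(4·1) = √4 = 2
t_a = 2/1 = 2; t_c = 0
T = 2·2 = 4

t_a=2 t_c=0 v_peak=2 T=4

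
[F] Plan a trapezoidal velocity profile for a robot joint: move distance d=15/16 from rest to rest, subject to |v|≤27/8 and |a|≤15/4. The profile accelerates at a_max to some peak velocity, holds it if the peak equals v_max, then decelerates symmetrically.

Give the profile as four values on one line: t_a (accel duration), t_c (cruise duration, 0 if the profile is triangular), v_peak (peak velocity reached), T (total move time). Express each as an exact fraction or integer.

t_a=1/2 t_c=0 v_peak=15/8 T=1

(v_max)²/a_max = (27/8)²/(15/4) = 243/80
15/16 < 243/80 ⇒ no cruise
v_peak = √(15/16·15/4) = √(225/64) = 15/8
t_a = (15/8)/(15/4) = 1/2; t_c = 0
T = 2·1/2 = 1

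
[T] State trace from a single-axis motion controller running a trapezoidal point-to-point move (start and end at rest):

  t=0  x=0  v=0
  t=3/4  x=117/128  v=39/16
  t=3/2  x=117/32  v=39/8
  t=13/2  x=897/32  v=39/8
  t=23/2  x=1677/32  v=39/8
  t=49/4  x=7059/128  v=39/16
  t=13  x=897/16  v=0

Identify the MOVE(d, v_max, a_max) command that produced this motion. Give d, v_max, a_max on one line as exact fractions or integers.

final state: t=13, x=897/16, v=0 → d = 897/16
a_max = (39/16−0)/(3/4−0) = 13/4
max v = 39/8 over t∈[3/2,23/2] → v_max = 39/8
check: 39/8·(3/2+10) = 897/16 ✓

d=897/16 v_max=39/8 a_max=13/4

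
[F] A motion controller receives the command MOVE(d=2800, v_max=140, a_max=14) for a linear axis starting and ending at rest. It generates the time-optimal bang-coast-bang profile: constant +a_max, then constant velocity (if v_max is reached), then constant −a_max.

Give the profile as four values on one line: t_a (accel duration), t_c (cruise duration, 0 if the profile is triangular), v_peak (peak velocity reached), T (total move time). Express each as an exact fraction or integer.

t_a=10 t_c=10 v_peak=140 T=30

(v_max)²/a_max = 140²/14 = 1400
2800 ≥ 1400 ⇒ cruise phase
t_a = 140/14 = 10; v_peak = 140
d_cruise = 2800 − 1400 = 1400; t_c = 1400/140 = 10
T = 2·10 + 10 = 30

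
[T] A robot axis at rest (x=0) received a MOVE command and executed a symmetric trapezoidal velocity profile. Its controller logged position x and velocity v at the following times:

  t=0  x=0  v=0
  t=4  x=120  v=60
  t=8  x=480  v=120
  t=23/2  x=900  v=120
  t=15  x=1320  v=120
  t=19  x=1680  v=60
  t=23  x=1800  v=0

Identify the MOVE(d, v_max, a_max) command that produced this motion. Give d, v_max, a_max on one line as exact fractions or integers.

final state: t=23, x=1800, v=0 → d = 1800
a_max = (60−0)/(4−0) = 15
max v = 120 over t∈[8,15] → v_max = 120
check: 120·(8+7) = 1800 ✓

d=1800 v_max=120 a_max=15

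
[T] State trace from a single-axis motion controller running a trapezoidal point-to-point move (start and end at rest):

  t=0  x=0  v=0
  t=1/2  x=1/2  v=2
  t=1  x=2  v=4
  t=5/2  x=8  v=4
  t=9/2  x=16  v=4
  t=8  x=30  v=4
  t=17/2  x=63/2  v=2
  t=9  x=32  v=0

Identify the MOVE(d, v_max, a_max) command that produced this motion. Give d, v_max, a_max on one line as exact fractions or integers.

final state: t=9, x=32, v=0 → d = 32
a_max = (2−0)/(1/2−0) = 4
max v = 4 over t∈[1,8] → v_max = 4
check: 4·(1+7) = 32 ✓

d=32 v_max=4 a_max=4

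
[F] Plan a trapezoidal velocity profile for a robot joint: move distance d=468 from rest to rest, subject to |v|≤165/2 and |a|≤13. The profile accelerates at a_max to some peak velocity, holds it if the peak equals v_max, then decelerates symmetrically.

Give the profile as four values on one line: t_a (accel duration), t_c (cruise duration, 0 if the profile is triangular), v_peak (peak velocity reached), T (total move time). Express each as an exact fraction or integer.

t_a=6 t_c=0 v_peak=78 T=12

v_max²/a_max = (165/2)²/13 = 27225/52
468 < 27225/52 ⇒ no cruise
v_peak = √(468·13) = √6084 = 78
t_a = 78/13 = 6; t_c = 0
T = 2·6 = 12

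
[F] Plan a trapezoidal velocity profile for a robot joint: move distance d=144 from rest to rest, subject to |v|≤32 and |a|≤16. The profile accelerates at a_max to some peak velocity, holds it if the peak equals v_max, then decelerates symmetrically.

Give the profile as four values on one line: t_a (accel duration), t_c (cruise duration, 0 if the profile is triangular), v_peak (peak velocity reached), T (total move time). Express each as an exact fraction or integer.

t_a=2 t_c=5/2 v_peak=32 T=13/2

v_max²/a_max = 32²/16 = 64
144 ≥ 64 so v_max reached
t_a = 32/16 = 2; v_peak = 32
d_cruise = 144 − 64 = 80; t_c = 80/32 = 5/2
T = 2·2 + 5/2 = 13/2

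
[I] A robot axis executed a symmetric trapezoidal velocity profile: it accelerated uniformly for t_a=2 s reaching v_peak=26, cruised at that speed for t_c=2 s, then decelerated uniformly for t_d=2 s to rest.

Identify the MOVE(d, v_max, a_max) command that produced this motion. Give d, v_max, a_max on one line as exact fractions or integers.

a_max = 26/2 = 13
d_a = ½·26·2 = 26; d_c = 26·2 = 52
d = 2·26 + 52 = 104
t_c = 2 > 0 → v_max = v_peak = 26

d=104 v_max=26 a_max=13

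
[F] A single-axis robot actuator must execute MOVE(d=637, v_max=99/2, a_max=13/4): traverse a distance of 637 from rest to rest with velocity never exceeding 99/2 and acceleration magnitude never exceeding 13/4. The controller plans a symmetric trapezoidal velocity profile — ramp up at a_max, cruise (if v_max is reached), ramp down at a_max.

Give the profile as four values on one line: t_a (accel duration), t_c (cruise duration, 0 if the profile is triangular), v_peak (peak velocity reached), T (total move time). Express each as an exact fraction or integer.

vₘ²/aₘ = (99/2)²/(13/4) = 9801/13
637 < 9801/13 → triangular
v_peak = √(637·13/4) = √(8281/4) = 91/2
t_a = (91/2)/(13/4) = 14; t_c = 0
T = 2·14 = 28

t_a=14 t_c=0 v_peak=91/2 T=28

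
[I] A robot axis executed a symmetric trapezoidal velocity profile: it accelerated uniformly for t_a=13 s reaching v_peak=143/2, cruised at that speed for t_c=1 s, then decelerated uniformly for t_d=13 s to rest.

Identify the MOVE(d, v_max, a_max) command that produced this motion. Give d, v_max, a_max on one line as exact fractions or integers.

d=1001 v_max=143/2 a_max=11/2

a_max = (143/2)/13 = 11/2
d_a = ½·143/2·13 = 1859/4; d_c = 143/2·1 = 143/2
d = 2·1859/4 + 143/2 = 1001
t_c = 1 > 0 → v_max = v_peak = 143/2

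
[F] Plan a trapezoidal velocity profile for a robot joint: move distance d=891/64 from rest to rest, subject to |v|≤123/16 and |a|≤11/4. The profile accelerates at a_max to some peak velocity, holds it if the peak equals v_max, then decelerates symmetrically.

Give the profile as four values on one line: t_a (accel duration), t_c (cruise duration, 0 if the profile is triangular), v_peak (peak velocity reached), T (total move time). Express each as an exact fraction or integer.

t_a=9/4 t_c=0 v_peak=99/16 T=9/2

(v_max)²/a_max = (123/16)²/(11/4) = 15129/704
891/64 < 15129/704 ⇒ no cruise
v_peak = √(891/64·11/4) = √(9801/256) = 99/16
t_a = (99/16)/(11/4) = 9/4; t_c = 0
T = 2·9/4 = 9/2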